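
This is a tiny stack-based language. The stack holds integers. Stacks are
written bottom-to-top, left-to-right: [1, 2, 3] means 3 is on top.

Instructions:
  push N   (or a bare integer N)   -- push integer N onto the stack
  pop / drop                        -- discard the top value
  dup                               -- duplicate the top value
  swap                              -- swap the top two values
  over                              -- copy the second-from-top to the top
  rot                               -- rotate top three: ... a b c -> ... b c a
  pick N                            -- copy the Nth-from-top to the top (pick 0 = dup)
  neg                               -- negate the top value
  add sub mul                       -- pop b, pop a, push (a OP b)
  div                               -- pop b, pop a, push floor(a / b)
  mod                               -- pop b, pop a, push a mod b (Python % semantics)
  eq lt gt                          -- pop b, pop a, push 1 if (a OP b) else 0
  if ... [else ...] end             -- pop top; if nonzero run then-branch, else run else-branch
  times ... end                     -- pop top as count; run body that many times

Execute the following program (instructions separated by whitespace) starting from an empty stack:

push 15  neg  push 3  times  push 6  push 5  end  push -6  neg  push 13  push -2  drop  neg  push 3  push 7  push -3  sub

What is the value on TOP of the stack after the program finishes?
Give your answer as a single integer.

After 'push 15': [15]
After 'neg': [-15]
After 'push 3': [-15, 3]
After 'times': [-15]
After 'push 6': [-15, 6]
After 'push 5': [-15, 6, 5]
After 'push 6': [-15, 6, 5, 6]
After 'push 5': [-15, 6, 5, 6, 5]
After 'push 6': [-15, 6, 5, 6, 5, 6]
After 'push 5': [-15, 6, 5, 6, 5, 6, 5]
After 'push -6': [-15, 6, 5, 6, 5, 6, 5, -6]
After 'neg': [-15, 6, 5, 6, 5, 6, 5, 6]
After 'push 13': [-15, 6, 5, 6, 5, 6, 5, 6, 13]
After 'push -2': [-15, 6, 5, 6, 5, 6, 5, 6, 13, -2]
After 'drop': [-15, 6, 5, 6, 5, 6, 5, 6, 13]
After 'neg': [-15, 6, 5, 6, 5, 6, 5, 6, -13]
After 'push 3': [-15, 6, 5, 6, 5, 6, 5, 6, -13, 3]
After 'push 7': [-15, 6, 5, 6, 5, 6, 5, 6, -13, 3, 7]
After 'push -3': [-15, 6, 5, 6, 5, 6, 5, 6, -13, 3, 7, -3]
After 'sub': [-15, 6, 5, 6, 5, 6, 5, 6, -13, 3, 10]

Answer: 10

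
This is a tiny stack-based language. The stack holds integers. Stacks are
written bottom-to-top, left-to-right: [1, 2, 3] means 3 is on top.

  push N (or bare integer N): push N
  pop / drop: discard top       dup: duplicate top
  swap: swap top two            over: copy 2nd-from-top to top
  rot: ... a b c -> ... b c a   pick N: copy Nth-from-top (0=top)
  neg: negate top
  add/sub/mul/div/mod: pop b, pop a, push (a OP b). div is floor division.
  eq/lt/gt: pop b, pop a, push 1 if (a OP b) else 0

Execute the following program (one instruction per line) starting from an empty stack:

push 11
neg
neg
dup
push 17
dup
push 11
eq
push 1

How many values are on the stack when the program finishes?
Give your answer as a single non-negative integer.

Answer: 5

Derivation:
After 'push 11': stack = [11] (depth 1)
After 'neg': stack = [-11] (depth 1)
After 'neg': stack = [11] (depth 1)
After 'dup': stack = [11, 11] (depth 2)
After 'push 17': stack = [11, 11, 17] (depth 3)
After 'dup': stack = [11, 11, 17, 17] (depth 4)
After 'push 11': stack = [11, 11, 17, 17, 11] (depth 5)
After 'eq': stack = [11, 11, 17, 0] (depth 4)
After 'push 1': stack = [11, 11, 17, 0, 1] (depth 5)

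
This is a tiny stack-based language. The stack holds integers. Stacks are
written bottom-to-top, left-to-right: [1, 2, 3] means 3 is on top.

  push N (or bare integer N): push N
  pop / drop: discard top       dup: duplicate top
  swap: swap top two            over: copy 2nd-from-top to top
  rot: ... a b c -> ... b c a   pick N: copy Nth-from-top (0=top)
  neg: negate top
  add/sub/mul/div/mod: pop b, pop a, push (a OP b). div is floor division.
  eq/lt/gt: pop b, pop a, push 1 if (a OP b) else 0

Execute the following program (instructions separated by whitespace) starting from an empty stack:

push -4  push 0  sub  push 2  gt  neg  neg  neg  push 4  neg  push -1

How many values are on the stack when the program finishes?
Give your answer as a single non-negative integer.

Answer: 3

Derivation:
After 'push -4': stack = [-4] (depth 1)
After 'push 0': stack = [-4, 0] (depth 2)
After 'sub': stack = [-4] (depth 1)
After 'push 2': stack = [-4, 2] (depth 2)
After 'gt': stack = [0] (depth 1)
After 'neg': stack = [0] (depth 1)
After 'neg': stack = [0] (depth 1)
After 'neg': stack = [0] (depth 1)
After 'push 4': stack = [0, 4] (depth 2)
After 'neg': stack = [0, -4] (depth 2)
After 'push -1': stack = [0, -4, -1] (depth 3)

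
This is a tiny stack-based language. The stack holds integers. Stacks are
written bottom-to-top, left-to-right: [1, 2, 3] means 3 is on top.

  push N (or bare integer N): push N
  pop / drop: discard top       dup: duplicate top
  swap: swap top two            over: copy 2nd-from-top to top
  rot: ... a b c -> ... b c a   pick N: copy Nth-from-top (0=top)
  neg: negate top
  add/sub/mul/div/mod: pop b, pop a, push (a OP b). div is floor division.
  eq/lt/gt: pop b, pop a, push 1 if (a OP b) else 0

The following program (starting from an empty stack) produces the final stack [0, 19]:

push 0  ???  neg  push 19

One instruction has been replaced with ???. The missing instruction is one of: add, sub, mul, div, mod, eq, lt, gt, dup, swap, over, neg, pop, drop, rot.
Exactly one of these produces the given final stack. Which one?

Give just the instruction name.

Stack before ???: [0]
Stack after ???:  [0]
The instruction that transforms [0] -> [0] is: neg

Answer: neg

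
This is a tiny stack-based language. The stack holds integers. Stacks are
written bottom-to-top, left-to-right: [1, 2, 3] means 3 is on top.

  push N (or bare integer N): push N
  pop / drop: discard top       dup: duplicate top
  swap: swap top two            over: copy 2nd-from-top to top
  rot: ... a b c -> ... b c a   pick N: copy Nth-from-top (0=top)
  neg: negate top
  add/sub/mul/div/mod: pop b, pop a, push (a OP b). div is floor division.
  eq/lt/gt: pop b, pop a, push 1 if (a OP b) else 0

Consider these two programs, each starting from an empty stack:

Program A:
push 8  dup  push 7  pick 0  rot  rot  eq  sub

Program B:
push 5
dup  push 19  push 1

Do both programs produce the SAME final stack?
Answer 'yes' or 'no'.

Program A trace:
  After 'push 8': [8]
  After 'dup': [8, 8]
  After 'push 7': [8, 8, 7]
  After 'pick 0': [8, 8, 7, 7]
  After 'rot': [8, 7, 7, 8]
  After 'rot': [8, 7, 8, 7]
  After 'eq': [8, 7, 0]
  After 'sub': [8, 7]
Program A final stack: [8, 7]

Program B trace:
  After 'push 5': [5]
  After 'dup': [5, 5]
  After 'push 19': [5, 5, 19]
  After 'push 1': [5, 5, 19, 1]
Program B final stack: [5, 5, 19, 1]
Same: no

Answer: no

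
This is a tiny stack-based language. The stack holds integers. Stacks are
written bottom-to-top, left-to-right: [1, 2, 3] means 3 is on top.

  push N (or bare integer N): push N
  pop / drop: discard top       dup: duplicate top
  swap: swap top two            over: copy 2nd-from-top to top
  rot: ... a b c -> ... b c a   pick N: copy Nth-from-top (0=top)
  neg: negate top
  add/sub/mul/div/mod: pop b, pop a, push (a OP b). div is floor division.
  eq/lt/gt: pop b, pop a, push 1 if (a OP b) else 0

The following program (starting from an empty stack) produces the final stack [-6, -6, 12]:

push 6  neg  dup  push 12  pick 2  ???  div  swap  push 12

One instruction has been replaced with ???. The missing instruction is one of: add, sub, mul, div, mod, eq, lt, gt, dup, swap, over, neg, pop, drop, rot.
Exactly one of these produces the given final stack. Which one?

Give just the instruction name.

Stack before ???: [-6, -6, 12, -6]
Stack after ???:  [-6, -6, 1]
The instruction that transforms [-6, -6, 12, -6] -> [-6, -6, 1] is: gt

Answer: gt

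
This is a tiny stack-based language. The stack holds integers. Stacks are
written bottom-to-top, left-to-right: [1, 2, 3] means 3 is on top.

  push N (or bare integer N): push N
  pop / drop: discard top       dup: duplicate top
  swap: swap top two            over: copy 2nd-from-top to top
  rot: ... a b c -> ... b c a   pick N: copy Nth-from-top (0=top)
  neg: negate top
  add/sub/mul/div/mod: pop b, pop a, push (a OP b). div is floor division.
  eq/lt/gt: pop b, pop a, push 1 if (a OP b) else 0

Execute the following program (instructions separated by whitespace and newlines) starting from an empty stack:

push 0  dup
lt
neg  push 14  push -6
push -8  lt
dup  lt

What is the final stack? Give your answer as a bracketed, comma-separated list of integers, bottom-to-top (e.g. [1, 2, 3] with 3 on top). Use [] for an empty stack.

Answer: [0, 14, 0]

Derivation:
After 'push 0': [0]
After 'dup': [0, 0]
After 'lt': [0]
After 'neg': [0]
After 'push 14': [0, 14]
After 'push -6': [0, 14, -6]
After 'push -8': [0, 14, -6, -8]
After 'lt': [0, 14, 0]
After 'dup': [0, 14, 0, 0]
After 'lt': [0, 14, 0]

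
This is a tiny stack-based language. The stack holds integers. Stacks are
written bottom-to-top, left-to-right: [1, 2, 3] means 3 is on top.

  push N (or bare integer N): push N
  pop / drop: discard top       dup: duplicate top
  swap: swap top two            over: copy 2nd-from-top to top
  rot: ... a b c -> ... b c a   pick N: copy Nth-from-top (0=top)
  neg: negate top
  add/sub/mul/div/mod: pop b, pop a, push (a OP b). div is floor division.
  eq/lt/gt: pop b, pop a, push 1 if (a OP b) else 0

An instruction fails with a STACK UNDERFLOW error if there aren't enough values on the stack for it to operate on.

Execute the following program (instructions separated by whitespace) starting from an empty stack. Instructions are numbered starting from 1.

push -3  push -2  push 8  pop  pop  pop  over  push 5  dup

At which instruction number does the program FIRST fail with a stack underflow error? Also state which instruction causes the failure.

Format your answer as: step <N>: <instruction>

Answer: step 7: over

Derivation:
Step 1 ('push -3'): stack = [-3], depth = 1
Step 2 ('push -2'): stack = [-3, -2], depth = 2
Step 3 ('push 8'): stack = [-3, -2, 8], depth = 3
Step 4 ('pop'): stack = [-3, -2], depth = 2
Step 5 ('pop'): stack = [-3], depth = 1
Step 6 ('pop'): stack = [], depth = 0
Step 7 ('over'): needs 2 value(s) but depth is 0 — STACK UNDERFLOW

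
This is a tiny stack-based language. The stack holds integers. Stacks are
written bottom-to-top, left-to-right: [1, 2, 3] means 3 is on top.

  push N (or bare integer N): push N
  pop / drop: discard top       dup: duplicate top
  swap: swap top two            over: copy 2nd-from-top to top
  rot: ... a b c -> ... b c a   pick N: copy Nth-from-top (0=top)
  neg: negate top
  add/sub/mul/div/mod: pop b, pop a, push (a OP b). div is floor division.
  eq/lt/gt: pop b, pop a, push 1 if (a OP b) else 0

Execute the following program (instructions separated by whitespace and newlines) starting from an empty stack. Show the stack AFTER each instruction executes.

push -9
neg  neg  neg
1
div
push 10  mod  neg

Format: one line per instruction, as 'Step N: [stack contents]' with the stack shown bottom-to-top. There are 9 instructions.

Step 1: [-9]
Step 2: [9]
Step 3: [-9]
Step 4: [9]
Step 5: [9, 1]
Step 6: [9]
Step 7: [9, 10]
Step 8: [9]
Step 9: [-9]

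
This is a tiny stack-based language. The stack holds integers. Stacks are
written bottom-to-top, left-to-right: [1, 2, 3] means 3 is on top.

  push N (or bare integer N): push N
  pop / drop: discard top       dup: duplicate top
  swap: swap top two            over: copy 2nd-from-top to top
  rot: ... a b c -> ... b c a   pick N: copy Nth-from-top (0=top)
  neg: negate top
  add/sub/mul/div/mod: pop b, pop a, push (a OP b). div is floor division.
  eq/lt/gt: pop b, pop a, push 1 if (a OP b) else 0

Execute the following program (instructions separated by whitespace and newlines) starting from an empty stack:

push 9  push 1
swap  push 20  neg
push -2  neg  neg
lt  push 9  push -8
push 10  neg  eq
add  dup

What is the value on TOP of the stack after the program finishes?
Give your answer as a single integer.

Answer: 9

Derivation:
After 'push 9': [9]
After 'push 1': [9, 1]
After 'swap': [1, 9]
After 'push 20': [1, 9, 20]
After 'neg': [1, 9, -20]
After 'push -2': [1, 9, -20, -2]
After 'neg': [1, 9, -20, 2]
After 'neg': [1, 9, -20, -2]
After 'lt': [1, 9, 1]
After 'push 9': [1, 9, 1, 9]
After 'push -8': [1, 9, 1, 9, -8]
After 'push 10': [1, 9, 1, 9, -8, 10]
After 'neg': [1, 9, 1, 9, -8, -10]
After 'eq': [1, 9, 1, 9, 0]
After 'add': [1, 9, 1, 9]
After 'dup': [1, 9, 1, 9, 9]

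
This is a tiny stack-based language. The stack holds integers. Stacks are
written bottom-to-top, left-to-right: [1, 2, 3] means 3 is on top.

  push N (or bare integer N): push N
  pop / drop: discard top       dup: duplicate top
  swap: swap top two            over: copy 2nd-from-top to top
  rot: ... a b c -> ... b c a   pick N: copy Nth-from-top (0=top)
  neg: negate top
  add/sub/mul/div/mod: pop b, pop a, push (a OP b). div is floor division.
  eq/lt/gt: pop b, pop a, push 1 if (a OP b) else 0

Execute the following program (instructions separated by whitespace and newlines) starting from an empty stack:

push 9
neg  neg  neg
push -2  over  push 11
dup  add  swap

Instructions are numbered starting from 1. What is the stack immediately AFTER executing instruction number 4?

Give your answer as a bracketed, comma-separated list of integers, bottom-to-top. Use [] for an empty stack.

Step 1 ('push 9'): [9]
Step 2 ('neg'): [-9]
Step 3 ('neg'): [9]
Step 4 ('neg'): [-9]

Answer: [-9]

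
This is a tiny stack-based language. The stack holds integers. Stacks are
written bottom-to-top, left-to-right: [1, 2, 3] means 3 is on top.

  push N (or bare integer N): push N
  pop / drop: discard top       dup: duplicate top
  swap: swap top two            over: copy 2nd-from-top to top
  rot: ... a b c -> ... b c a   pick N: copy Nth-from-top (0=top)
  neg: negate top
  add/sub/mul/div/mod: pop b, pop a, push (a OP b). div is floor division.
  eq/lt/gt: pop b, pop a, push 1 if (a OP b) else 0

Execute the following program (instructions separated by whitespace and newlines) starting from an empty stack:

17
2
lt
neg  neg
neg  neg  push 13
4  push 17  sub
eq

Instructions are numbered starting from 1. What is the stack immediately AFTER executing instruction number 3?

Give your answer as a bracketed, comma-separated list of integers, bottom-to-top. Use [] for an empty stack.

Answer: [0]

Derivation:
Step 1 ('17'): [17]
Step 2 ('2'): [17, 2]
Step 3 ('lt'): [0]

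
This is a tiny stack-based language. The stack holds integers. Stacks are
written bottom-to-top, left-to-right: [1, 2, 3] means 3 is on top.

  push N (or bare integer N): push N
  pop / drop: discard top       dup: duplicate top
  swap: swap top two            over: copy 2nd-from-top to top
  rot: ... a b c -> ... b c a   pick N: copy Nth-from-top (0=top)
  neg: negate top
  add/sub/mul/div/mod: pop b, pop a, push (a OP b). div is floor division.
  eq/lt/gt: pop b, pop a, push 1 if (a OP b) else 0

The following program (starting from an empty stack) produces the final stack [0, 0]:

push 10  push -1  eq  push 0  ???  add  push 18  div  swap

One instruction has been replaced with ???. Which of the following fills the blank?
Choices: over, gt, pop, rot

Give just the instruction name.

Answer: over

Derivation:
Stack before ???: [0, 0]
Stack after ???:  [0, 0, 0]
Checking each choice:
  over: MATCH
  gt: stack underflow (need 2, have 1)
  pop: stack underflow (need 2, have 1)
  rot: stack underflow (need 3, have 2)


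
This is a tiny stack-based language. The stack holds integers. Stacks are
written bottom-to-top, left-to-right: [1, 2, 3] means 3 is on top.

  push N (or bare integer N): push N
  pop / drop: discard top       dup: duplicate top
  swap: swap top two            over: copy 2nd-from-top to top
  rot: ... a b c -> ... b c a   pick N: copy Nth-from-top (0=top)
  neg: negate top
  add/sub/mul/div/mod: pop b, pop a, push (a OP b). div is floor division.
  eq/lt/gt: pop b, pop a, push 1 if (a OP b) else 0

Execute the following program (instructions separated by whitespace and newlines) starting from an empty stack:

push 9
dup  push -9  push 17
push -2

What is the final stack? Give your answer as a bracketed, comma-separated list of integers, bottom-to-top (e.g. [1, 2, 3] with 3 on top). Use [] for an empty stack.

Answer: [9, 9, -9, 17, -2]

Derivation:
After 'push 9': [9]
After 'dup': [9, 9]
After 'push -9': [9, 9, -9]
After 'push 17': [9, 9, -9, 17]
After 'push -2': [9, 9, -9, 17, -2]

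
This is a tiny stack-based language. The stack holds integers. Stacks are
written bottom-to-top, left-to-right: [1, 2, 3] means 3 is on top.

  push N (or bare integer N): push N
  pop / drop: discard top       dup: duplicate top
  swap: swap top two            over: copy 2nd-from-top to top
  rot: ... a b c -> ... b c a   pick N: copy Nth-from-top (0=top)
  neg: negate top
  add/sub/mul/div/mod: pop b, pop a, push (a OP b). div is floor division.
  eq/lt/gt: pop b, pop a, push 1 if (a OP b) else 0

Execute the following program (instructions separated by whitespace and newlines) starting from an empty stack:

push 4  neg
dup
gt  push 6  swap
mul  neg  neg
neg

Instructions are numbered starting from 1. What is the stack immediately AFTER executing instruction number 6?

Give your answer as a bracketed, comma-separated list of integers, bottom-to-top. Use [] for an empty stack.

Answer: [6, 0]

Derivation:
Step 1 ('push 4'): [4]
Step 2 ('neg'): [-4]
Step 3 ('dup'): [-4, -4]
Step 4 ('gt'): [0]
Step 5 ('push 6'): [0, 6]
Step 6 ('swap'): [6, 0]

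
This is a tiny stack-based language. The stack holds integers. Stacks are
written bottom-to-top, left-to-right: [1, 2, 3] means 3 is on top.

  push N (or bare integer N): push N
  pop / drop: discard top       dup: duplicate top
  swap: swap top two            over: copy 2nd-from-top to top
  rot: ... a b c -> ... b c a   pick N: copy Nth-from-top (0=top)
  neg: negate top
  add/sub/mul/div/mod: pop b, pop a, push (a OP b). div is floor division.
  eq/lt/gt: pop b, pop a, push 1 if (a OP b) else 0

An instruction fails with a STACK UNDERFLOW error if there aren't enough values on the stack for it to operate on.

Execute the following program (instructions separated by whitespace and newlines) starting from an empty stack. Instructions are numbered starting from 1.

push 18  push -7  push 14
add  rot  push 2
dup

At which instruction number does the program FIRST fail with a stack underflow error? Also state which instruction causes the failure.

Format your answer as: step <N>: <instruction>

Answer: step 5: rot

Derivation:
Step 1 ('push 18'): stack = [18], depth = 1
Step 2 ('push -7'): stack = [18, -7], depth = 2
Step 3 ('push 14'): stack = [18, -7, 14], depth = 3
Step 4 ('add'): stack = [18, 7], depth = 2
Step 5 ('rot'): needs 3 value(s) but depth is 2 — STACK UNDERFLOW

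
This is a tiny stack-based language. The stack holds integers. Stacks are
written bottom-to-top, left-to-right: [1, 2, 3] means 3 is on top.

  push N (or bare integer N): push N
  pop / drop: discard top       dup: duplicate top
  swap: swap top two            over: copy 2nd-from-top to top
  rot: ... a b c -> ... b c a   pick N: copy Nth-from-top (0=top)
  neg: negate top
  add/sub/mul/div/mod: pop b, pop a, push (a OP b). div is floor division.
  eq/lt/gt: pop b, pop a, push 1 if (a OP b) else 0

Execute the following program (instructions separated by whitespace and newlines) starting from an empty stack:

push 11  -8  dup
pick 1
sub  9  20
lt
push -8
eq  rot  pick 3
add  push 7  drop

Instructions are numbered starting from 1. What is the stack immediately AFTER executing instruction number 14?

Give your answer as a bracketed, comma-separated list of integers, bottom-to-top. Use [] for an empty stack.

Step 1 ('push 11'): [11]
Step 2 ('-8'): [11, -8]
Step 3 ('dup'): [11, -8, -8]
Step 4 ('pick 1'): [11, -8, -8, -8]
Step 5 ('sub'): [11, -8, 0]
Step 6 ('9'): [11, -8, 0, 9]
Step 7 ('20'): [11, -8, 0, 9, 20]
Step 8 ('lt'): [11, -8, 0, 1]
Step 9 ('push -8'): [11, -8, 0, 1, -8]
Step 10 ('eq'): [11, -8, 0, 0]
Step 11 ('rot'): [11, 0, 0, -8]
Step 12 ('pick 3'): [11, 0, 0, -8, 11]
Step 13 ('add'): [11, 0, 0, 3]
Step 14 ('push 7'): [11, 0, 0, 3, 7]

Answer: [11, 0, 0, 3, 7]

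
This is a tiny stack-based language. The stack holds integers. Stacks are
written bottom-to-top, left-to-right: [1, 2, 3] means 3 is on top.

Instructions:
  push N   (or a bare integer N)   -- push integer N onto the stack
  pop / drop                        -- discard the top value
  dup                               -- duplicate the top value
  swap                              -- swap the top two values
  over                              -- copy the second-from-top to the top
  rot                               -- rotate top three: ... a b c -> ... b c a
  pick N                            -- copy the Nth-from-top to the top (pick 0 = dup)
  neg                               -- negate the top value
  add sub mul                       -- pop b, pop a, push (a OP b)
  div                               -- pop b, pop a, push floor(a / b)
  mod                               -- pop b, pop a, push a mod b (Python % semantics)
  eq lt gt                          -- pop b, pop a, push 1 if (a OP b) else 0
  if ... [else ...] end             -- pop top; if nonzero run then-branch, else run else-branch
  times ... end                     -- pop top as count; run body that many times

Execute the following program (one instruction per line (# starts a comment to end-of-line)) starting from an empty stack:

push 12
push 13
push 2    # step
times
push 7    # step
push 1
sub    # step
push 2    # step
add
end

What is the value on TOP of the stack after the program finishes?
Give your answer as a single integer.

After 'push 12': [12]
After 'push 13': [12, 13]
After 'push 2': [12, 13, 2]
After 'times': [12, 13]
After 'push 7': [12, 13, 7]
After 'push 1': [12, 13, 7, 1]
After 'sub': [12, 13, 6]
After 'push 2': [12, 13, 6, 2]
After 'add': [12, 13, 8]
After 'push 7': [12, 13, 8, 7]
After 'push 1': [12, 13, 8, 7, 1]
After 'sub': [12, 13, 8, 6]
After 'push 2': [12, 13, 8, 6, 2]
After 'add': [12, 13, 8, 8]

Answer: 8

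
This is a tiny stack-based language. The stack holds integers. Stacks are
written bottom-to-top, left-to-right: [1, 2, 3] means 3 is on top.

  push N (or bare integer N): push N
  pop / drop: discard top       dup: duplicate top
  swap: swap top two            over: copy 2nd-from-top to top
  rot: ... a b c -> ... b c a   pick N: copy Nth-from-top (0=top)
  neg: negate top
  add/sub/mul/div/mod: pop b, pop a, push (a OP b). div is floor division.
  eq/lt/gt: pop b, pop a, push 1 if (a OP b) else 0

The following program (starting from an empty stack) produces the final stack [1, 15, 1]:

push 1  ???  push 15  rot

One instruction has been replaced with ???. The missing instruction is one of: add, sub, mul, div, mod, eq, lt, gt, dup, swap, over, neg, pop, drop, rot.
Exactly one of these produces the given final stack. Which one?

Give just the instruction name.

Answer: dup

Derivation:
Stack before ???: [1]
Stack after ???:  [1, 1]
The instruction that transforms [1] -> [1, 1] is: dup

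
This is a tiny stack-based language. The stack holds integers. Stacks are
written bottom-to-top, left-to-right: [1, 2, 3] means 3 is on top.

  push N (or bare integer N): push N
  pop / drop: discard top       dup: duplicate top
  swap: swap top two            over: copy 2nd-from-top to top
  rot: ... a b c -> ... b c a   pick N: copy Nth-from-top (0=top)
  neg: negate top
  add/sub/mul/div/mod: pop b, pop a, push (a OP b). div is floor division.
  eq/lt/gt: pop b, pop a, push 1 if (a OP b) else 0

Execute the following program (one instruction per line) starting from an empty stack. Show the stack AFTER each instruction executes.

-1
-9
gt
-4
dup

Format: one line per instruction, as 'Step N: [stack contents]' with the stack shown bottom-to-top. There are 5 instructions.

Step 1: [-1]
Step 2: [-1, -9]
Step 3: [1]
Step 4: [1, -4]
Step 5: [1, -4, -4]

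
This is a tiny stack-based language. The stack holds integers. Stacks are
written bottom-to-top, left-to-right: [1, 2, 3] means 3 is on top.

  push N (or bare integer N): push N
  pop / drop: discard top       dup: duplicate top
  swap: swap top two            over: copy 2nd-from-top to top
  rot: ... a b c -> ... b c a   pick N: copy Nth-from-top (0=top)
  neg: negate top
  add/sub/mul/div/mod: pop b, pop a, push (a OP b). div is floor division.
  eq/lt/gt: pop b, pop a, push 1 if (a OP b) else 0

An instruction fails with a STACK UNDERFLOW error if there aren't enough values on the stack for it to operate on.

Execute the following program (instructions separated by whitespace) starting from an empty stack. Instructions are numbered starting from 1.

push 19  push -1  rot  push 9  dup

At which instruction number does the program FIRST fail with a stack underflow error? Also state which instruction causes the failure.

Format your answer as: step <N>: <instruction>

Step 1 ('push 19'): stack = [19], depth = 1
Step 2 ('push -1'): stack = [19, -1], depth = 2
Step 3 ('rot'): needs 3 value(s) but depth is 2 — STACK UNDERFLOW

Answer: step 3: rot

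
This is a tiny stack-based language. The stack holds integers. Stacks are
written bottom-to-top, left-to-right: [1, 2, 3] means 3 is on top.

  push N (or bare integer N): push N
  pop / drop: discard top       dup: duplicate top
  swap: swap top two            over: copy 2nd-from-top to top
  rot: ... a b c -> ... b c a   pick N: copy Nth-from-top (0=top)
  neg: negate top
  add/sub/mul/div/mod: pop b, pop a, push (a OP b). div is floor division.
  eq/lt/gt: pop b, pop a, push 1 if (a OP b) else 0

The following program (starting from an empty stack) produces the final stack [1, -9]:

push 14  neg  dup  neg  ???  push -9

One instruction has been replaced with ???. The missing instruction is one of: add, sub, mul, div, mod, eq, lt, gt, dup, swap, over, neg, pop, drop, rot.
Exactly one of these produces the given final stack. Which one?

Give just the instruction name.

Answer: lt

Derivation:
Stack before ???: [-14, 14]
Stack after ???:  [1]
The instruction that transforms [-14, 14] -> [1] is: lt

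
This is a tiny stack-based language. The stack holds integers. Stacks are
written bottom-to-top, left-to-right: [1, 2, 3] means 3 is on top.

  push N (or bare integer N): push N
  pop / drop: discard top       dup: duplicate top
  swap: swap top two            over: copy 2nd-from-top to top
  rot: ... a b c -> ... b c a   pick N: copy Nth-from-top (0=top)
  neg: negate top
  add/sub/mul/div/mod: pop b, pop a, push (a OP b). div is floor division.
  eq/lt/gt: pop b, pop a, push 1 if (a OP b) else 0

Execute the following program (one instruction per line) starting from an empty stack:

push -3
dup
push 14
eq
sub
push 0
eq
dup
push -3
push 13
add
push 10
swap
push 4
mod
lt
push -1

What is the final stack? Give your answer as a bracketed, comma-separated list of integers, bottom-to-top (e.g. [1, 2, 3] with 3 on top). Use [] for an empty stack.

After 'push -3': [-3]
After 'dup': [-3, -3]
After 'push 14': [-3, -3, 14]
After 'eq': [-3, 0]
After 'sub': [-3]
After 'push 0': [-3, 0]
After 'eq': [0]
After 'dup': [0, 0]
After 'push -3': [0, 0, -3]
After 'push 13': [0, 0, -3, 13]
After 'add': [0, 0, 10]
After 'push 10': [0, 0, 10, 10]
After 'swap': [0, 0, 10, 10]
After 'push 4': [0, 0, 10, 10, 4]
After 'mod': [0, 0, 10, 2]
After 'lt': [0, 0, 0]
After 'push -1': [0, 0, 0, -1]

Answer: [0, 0, 0, -1]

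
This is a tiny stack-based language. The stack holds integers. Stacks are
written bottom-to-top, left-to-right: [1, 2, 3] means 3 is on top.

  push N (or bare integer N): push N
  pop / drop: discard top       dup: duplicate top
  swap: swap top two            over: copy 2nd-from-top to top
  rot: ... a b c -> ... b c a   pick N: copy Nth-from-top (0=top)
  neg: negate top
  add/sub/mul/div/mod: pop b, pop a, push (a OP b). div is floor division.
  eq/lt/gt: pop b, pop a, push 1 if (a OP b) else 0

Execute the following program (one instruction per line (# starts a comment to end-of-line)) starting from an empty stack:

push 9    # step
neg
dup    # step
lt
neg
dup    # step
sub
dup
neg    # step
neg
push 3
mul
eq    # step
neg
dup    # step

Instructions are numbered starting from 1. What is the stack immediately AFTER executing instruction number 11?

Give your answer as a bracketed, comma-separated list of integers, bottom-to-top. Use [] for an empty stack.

Step 1 ('push 9'): [9]
Step 2 ('neg'): [-9]
Step 3 ('dup'): [-9, -9]
Step 4 ('lt'): [0]
Step 5 ('neg'): [0]
Step 6 ('dup'): [0, 0]
Step 7 ('sub'): [0]
Step 8 ('dup'): [0, 0]
Step 9 ('neg'): [0, 0]
Step 10 ('neg'): [0, 0]
Step 11 ('push 3'): [0, 0, 3]

Answer: [0, 0, 3]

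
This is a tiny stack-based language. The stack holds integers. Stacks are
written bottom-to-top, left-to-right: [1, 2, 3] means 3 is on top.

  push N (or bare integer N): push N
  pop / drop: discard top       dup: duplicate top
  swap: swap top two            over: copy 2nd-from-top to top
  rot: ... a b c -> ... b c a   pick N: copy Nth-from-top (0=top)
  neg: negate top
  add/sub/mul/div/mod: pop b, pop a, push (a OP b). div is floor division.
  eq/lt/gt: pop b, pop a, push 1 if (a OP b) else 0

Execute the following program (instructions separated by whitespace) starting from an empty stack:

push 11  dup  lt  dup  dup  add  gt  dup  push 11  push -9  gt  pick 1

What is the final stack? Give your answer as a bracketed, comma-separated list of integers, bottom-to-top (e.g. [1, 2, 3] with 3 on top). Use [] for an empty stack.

Answer: [0, 0, 1, 0]

Derivation:
After 'push 11': [11]
After 'dup': [11, 11]
After 'lt': [0]
After 'dup': [0, 0]
After 'dup': [0, 0, 0]
After 'add': [0, 0]
After 'gt': [0]
After 'dup': [0, 0]
After 'push 11': [0, 0, 11]
After 'push -9': [0, 0, 11, -9]
After 'gt': [0, 0, 1]
After 'pick 1': [0, 0, 1, 0]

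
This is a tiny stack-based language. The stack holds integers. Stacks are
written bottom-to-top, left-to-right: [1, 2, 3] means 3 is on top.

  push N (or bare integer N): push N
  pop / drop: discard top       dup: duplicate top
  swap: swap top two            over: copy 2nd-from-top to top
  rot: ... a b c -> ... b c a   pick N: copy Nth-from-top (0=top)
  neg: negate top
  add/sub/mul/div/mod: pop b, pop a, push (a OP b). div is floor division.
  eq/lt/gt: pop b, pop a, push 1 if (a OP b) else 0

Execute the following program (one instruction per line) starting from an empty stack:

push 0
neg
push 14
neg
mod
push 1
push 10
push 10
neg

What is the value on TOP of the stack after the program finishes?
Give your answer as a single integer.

After 'push 0': [0]
After 'neg': [0]
After 'push 14': [0, 14]
After 'neg': [0, -14]
After 'mod': [0]
After 'push 1': [0, 1]
After 'push 10': [0, 1, 10]
After 'push 10': [0, 1, 10, 10]
After 'neg': [0, 1, 10, -10]

Answer: -10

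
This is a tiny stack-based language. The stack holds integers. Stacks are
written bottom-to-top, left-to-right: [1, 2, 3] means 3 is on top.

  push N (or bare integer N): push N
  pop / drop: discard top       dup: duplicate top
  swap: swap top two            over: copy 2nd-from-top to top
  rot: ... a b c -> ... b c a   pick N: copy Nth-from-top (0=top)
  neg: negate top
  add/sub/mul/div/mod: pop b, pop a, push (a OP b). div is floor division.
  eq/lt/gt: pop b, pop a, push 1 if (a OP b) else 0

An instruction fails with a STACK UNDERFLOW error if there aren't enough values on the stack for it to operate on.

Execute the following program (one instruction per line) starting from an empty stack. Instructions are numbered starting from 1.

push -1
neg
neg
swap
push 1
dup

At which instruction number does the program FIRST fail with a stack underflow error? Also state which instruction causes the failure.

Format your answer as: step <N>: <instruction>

Answer: step 4: swap

Derivation:
Step 1 ('push -1'): stack = [-1], depth = 1
Step 2 ('neg'): stack = [1], depth = 1
Step 3 ('neg'): stack = [-1], depth = 1
Step 4 ('swap'): needs 2 value(s) but depth is 1 — STACK UNDERFLOW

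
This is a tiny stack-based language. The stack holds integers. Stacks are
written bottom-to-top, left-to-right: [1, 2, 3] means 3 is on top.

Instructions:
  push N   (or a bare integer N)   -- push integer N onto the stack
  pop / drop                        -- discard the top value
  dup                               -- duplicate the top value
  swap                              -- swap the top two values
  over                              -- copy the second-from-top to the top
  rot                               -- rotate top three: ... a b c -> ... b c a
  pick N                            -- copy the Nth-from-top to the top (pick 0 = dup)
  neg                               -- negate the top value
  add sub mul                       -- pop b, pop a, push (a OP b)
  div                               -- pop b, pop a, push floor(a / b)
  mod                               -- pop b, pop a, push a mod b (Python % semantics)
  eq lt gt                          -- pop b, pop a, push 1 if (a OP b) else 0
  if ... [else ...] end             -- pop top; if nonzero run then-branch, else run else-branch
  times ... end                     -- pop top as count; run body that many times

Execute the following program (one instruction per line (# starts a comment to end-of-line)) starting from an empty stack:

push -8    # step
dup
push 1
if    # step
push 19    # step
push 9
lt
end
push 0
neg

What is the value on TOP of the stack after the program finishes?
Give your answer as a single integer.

Answer: 0

Derivation:
After 'push -8': [-8]
After 'dup': [-8, -8]
After 'push 1': [-8, -8, 1]
After 'if': [-8, -8]
After 'push 19': [-8, -8, 19]
After 'push 9': [-8, -8, 19, 9]
After 'lt': [-8, -8, 0]
After 'push 0': [-8, -8, 0, 0]
After 'neg': [-8, -8, 0, 0]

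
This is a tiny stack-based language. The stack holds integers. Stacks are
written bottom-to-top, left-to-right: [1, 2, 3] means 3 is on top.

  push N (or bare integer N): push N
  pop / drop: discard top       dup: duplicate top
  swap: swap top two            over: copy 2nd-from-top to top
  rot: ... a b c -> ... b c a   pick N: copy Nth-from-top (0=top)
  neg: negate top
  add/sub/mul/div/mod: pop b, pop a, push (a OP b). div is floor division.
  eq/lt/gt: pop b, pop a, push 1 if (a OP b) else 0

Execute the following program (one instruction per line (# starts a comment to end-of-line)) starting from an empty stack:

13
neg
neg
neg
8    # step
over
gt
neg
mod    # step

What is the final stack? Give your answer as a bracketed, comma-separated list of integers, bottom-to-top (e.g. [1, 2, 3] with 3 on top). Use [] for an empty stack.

After 'push 13': [13]
After 'neg': [-13]
After 'neg': [13]
After 'neg': [-13]
After 'push 8': [-13, 8]
After 'over': [-13, 8, -13]
After 'gt': [-13, 1]
After 'neg': [-13, -1]
After 'mod': [0]

Answer: [0]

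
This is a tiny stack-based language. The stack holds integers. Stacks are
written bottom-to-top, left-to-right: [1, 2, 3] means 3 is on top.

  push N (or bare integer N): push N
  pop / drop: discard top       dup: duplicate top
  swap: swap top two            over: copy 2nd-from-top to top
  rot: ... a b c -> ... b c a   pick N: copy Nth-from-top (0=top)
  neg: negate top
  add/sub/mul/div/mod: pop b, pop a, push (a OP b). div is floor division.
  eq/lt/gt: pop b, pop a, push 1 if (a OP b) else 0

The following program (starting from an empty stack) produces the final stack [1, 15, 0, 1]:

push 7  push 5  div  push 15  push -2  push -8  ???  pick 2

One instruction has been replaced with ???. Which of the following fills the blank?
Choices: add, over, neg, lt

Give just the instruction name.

Answer: lt

Derivation:
Stack before ???: [1, 15, -2, -8]
Stack after ???:  [1, 15, 0]
Checking each choice:
  add: produces [1, 15, -10, 1]
  over: produces [1, 15, -2, -8, -2, -2]
  neg: produces [1, 15, -2, 8, 15]
  lt: MATCH


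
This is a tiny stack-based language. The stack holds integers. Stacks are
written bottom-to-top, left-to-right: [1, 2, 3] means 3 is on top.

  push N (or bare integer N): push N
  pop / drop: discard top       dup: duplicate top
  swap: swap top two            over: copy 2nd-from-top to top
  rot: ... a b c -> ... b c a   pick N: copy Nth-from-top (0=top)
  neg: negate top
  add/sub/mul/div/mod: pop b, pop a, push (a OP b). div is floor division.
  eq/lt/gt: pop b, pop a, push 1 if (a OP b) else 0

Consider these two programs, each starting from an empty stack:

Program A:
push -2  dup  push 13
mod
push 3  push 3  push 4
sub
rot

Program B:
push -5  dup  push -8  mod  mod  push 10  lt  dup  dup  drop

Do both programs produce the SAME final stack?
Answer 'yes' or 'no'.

Program A trace:
  After 'push -2': [-2]
  After 'dup': [-2, -2]
  After 'push 13': [-2, -2, 13]
  After 'mod': [-2, 11]
  After 'push 3': [-2, 11, 3]
  After 'push 3': [-2, 11, 3, 3]
  After 'push 4': [-2, 11, 3, 3, 4]
  After 'sub': [-2, 11, 3, -1]
  After 'rot': [-2, 3, -1, 11]
Program A final stack: [-2, 3, -1, 11]

Program B trace:
  After 'push -5': [-5]
  After 'dup': [-5, -5]
  After 'push -8': [-5, -5, -8]
  After 'mod': [-5, -5]
  After 'mod': [0]
  After 'push 10': [0, 10]
  After 'lt': [1]
  After 'dup': [1, 1]
  After 'dup': [1, 1, 1]
  After 'drop': [1, 1]
Program B final stack: [1, 1]
Same: no

Answer: no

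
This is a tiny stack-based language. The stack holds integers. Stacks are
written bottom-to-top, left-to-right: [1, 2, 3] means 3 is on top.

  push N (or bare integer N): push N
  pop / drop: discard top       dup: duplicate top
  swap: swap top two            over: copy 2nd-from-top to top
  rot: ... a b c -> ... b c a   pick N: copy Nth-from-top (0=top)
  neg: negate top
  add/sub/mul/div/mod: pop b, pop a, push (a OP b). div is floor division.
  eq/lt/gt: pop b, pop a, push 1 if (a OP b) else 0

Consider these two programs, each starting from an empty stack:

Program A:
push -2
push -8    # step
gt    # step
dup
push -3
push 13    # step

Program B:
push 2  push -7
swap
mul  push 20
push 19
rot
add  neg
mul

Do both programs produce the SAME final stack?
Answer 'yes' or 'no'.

Program A trace:
  After 'push -2': [-2]
  After 'push -8': [-2, -8]
  After 'gt': [1]
  After 'dup': [1, 1]
  After 'push -3': [1, 1, -3]
  After 'push 13': [1, 1, -3, 13]
Program A final stack: [1, 1, -3, 13]

Program B trace:
  After 'push 2': [2]
  After 'push -7': [2, -7]
  After 'swap': [-7, 2]
  After 'mul': [-14]
  After 'push 20': [-14, 20]
  After 'push 19': [-14, 20, 19]
  After 'rot': [20, 19, -14]
  After 'add': [20, 5]
  After 'neg': [20, -5]
  After 'mul': [-100]
Program B final stack: [-100]
Same: no

Answer: no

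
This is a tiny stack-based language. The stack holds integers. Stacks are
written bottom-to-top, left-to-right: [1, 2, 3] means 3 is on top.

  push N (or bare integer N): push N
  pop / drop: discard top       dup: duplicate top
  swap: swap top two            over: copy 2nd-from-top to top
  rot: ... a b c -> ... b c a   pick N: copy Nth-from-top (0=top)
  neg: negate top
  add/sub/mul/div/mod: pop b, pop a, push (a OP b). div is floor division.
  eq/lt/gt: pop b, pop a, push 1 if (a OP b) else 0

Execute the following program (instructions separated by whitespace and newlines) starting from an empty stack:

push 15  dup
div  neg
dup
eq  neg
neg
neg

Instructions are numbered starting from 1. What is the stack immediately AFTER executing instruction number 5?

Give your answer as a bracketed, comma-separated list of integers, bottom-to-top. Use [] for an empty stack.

Answer: [-1, -1]

Derivation:
Step 1 ('push 15'): [15]
Step 2 ('dup'): [15, 15]
Step 3 ('div'): [1]
Step 4 ('neg'): [-1]
Step 5 ('dup'): [-1, -1]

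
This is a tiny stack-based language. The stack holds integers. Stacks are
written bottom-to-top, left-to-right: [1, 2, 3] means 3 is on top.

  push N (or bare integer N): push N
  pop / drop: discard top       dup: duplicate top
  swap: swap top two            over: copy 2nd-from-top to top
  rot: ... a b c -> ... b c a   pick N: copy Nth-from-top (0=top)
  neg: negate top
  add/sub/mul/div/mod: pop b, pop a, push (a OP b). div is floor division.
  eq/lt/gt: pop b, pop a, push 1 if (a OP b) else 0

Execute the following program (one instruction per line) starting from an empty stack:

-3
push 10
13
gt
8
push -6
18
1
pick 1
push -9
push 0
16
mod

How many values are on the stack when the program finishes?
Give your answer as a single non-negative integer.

Answer: 9

Derivation:
After 'push -3': stack = [-3] (depth 1)
After 'push 10': stack = [-3, 10] (depth 2)
After 'push 13': stack = [-3, 10, 13] (depth 3)
After 'gt': stack = [-3, 0] (depth 2)
After 'push 8': stack = [-3, 0, 8] (depth 3)
After 'push -6': stack = [-3, 0, 8, -6] (depth 4)
After 'push 18': stack = [-3, 0, 8, -6, 18] (depth 5)
After 'push 1': stack = [-3, 0, 8, -6, 18, 1] (depth 6)
After 'pick 1': stack = [-3, 0, 8, -6, 18, 1, 18] (depth 7)
After 'push -9': stack = [-3, 0, 8, -6, 18, 1, 18, -9] (depth 8)
After 'push 0': stack = [-3, 0, 8, -6, 18, 1, 18, -9, 0] (depth 9)
After 'push 16': stack = [-3, 0, 8, -6, 18, 1, 18, -9, 0, 16] (depth 10)
After 'mod': stack = [-3, 0, 8, -6, 18, 1, 18, -9, 0] (depth 9)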